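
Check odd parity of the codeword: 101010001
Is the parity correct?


Number of 1s: 4

No, parity error (4 ones)


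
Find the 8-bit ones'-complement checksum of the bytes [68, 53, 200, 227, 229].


Sum = 777 mod 256 = 9
Complement = 246

246


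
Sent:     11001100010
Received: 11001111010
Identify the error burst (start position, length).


XOR: 00000011000

Burst at position 6, length 2


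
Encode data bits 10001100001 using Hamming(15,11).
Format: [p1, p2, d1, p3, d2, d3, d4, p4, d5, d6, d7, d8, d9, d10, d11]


Parity bits: p1=1, p2=1, p3=1, p4=1

111100011100001


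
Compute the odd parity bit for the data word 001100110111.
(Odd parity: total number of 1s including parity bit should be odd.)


Number of 1s in data: 7
Parity bit: 0

0


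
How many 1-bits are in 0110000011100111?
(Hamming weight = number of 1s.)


Counting 1s in 0110000011100111

8


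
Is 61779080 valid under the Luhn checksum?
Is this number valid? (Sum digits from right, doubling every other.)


Luhn sum = 32
32 mod 10 = 2

Invalid (Luhn sum mod 10 = 2)


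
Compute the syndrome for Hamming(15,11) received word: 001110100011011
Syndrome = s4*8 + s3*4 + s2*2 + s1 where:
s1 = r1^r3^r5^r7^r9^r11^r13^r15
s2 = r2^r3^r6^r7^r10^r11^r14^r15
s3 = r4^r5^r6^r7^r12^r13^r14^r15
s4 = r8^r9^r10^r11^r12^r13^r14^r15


s1=1, s2=1, s3=0, s4=0

Syndrome = 3 (error at position 3)


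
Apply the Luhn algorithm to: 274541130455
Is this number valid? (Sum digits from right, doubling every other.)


Luhn sum = 48
48 mod 10 = 8

Invalid (Luhn sum mod 10 = 8)


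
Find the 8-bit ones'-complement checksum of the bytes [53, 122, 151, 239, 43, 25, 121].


Sum = 754 mod 256 = 242
Complement = 13

13


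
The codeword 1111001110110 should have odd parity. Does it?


Number of 1s: 9

Yes, parity is correct (9 ones)


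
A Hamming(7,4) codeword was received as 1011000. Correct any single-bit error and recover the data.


Syndrome = 6: error at position 6

Data: 1010 (corrected bit 6)


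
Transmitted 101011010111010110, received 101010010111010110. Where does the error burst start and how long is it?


XOR: 000001000000000000

Burst at position 5, length 1


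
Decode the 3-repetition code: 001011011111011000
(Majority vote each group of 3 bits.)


Groups: 001, 011, 011, 111, 011, 000
Majority votes: 011110

011110


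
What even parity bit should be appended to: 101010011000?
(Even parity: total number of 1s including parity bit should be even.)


Number of 1s in data: 5
Parity bit: 1

1


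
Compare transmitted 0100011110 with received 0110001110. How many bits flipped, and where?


XOR: 0010010000

2 error(s) at position(s): 2, 5


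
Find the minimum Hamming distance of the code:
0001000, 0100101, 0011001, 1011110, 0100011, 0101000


Comparing all pairs, minimum distance: 1
Can detect 0 errors, correct 0 errors

1


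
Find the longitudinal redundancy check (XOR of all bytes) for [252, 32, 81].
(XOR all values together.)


XOR chain: 252 ^ 32 ^ 81 = 141

141


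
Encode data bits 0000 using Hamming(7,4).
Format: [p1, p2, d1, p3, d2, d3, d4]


Parity bits: p1=0, p2=0, p3=0

0000000


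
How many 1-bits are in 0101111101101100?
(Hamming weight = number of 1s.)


Counting 1s in 0101111101101100

10


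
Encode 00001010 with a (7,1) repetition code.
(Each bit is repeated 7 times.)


Each bit -> 7 copies

00000000000000000000000000001111111000000011111110000000


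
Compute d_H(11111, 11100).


XOR: 00011
Count of 1s: 2

2


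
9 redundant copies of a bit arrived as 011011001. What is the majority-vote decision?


Ones: 5 out of 9
Threshold: 5

1 (5/9 voted 1)


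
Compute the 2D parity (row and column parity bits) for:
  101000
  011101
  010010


Row parities: 000
Column parities: 100111

Row P: 000, Col P: 100111, Corner: 0


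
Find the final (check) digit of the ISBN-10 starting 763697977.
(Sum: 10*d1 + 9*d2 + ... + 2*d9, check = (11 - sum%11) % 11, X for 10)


Weighted sum: 350
350 mod 11 = 9

Check digit: 2


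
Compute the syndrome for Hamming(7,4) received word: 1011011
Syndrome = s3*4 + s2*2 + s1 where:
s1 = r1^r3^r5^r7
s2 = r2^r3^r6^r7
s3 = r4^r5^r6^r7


s1=1, s2=1, s3=1

Syndrome = 7 (error at position 7)


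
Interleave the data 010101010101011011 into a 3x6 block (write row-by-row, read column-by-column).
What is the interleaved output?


Matrix:
  010101
  010101
  011011
Read columns: 000111001110001111

000111001110001111


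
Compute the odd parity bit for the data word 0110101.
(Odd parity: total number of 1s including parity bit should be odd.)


Number of 1s in data: 4
Parity bit: 1

1


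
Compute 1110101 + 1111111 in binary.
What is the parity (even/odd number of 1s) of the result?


1110101 = 117
1111111 = 127
Sum = 244 = 11110100
1s count = 5

odd parity (5 ones in 11110100)


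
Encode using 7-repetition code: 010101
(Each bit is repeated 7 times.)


Each bit -> 7 copies

000000011111110000000111111100000001111111


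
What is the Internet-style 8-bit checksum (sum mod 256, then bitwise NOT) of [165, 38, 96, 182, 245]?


Sum = 726 mod 256 = 214
Complement = 41

41


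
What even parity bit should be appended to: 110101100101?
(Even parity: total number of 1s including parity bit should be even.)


Number of 1s in data: 7
Parity bit: 1

1


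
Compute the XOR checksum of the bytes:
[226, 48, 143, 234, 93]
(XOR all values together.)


XOR chain: 226 ^ 48 ^ 143 ^ 234 ^ 93 = 234

234


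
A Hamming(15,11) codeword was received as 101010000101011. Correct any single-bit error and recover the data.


Syndrome = 0: no error detected

Data: 11000101011 (no errors)


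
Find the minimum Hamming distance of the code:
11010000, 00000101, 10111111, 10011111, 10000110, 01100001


Comparing all pairs, minimum distance: 1
Can detect 0 errors, correct 0 errors

1


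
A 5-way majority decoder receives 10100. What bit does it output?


Ones: 2 out of 5
Threshold: 3

0 (2/5 voted 1)


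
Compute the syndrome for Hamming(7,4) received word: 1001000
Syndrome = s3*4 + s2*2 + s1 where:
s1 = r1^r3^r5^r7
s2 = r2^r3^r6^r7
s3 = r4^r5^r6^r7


s1=1, s2=0, s3=1

Syndrome = 5 (error at position 5)


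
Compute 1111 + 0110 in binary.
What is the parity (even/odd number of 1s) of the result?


1111 = 15
0110 = 6
Sum = 21 = 10101
1s count = 3

odd parity (3 ones in 10101)


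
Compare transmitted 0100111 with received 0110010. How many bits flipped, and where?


XOR: 0010101

3 error(s) at position(s): 2, 4, 6


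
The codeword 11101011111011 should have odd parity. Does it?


Number of 1s: 11

Yes, parity is correct (11 ones)


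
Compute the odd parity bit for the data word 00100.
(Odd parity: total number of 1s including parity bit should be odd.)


Number of 1s in data: 1
Parity bit: 0

0


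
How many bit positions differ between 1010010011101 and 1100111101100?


XOR: 0110101110001
Count of 1s: 7

7


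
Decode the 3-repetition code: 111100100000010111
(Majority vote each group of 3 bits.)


Groups: 111, 100, 100, 000, 010, 111
Majority votes: 100001

100001


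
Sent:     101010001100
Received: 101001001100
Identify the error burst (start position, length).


XOR: 000011000000

Burst at position 4, length 2


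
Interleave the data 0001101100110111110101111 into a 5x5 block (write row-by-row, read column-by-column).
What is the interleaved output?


Matrix:
  00011
  01100
  11011
  11101
  01111
Read columns: 0011001111010111010110111

0011001111010111010110111


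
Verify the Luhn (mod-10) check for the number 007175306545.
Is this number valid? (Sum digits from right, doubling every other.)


Luhn sum = 43
43 mod 10 = 3

Invalid (Luhn sum mod 10 = 3)


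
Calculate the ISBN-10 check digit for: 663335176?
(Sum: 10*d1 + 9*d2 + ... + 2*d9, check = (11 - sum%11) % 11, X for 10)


Weighted sum: 239
239 mod 11 = 8

Check digit: 3


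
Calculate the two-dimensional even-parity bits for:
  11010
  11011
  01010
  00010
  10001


Row parities: 10010
Column parities: 11000

Row P: 10010, Col P: 11000, Corner: 0


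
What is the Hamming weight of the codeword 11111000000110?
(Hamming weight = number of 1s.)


Counting 1s in 11111000000110

7


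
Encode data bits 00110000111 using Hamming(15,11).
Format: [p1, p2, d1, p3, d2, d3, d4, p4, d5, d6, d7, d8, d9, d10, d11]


Parity bits: p1=1, p2=0, p3=1, p4=1

100101110000111


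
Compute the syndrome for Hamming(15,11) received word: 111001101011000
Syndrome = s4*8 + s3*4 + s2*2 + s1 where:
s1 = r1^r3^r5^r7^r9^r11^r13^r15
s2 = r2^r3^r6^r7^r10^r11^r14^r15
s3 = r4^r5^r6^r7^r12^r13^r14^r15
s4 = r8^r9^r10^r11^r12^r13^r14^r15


s1=1, s2=1, s3=1, s4=1

Syndrome = 15 (error at position 15)


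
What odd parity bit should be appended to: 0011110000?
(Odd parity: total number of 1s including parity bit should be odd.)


Number of 1s in data: 4
Parity bit: 1

1


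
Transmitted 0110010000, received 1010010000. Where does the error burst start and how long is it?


XOR: 1100000000

Burst at position 0, length 2


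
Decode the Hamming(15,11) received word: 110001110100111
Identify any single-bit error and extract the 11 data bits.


Syndrome = 12: error at position 12

Data: 00110101111 (corrected bit 12)


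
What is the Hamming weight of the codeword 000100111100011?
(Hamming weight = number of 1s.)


Counting 1s in 000100111100011

7


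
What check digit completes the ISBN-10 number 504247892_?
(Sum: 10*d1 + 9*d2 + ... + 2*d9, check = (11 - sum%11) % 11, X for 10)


Weighted sum: 218
218 mod 11 = 9

Check digit: 2


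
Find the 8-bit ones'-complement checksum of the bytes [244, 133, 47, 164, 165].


Sum = 753 mod 256 = 241
Complement = 14

14


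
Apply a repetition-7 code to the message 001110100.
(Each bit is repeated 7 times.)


Each bit -> 7 copies

000000000000001111111111111111111110000000111111100000000000000


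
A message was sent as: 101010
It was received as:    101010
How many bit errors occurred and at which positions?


XOR: 000000

0 errors (received matches sent)


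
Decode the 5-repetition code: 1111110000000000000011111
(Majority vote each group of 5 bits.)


Groups: 11111, 10000, 00000, 00000, 11111
Majority votes: 10001

10001


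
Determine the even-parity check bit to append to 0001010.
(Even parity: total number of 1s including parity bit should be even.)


Number of 1s in data: 2
Parity bit: 0

0


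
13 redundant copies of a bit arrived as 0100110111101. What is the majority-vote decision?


Ones: 8 out of 13
Threshold: 7

1 (8/13 voted 1)


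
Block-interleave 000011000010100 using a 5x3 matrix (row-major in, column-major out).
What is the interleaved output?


Matrix:
  000
  011
  000
  010
  100
Read columns: 000010101001000

000010101001000


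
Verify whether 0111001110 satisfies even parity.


Number of 1s: 6

Yes, parity is correct (6 ones)


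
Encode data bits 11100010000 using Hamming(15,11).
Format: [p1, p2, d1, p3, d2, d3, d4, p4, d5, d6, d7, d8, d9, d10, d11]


Parity bits: p1=1, p2=1, p3=0, p4=1

111011010010000


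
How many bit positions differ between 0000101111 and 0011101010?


XOR: 0011000101
Count of 1s: 4

4


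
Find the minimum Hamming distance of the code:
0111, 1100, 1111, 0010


Comparing all pairs, minimum distance: 1
Can detect 0 errors, correct 0 errors

1


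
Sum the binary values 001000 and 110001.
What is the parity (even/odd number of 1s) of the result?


001000 = 8
110001 = 49
Sum = 57 = 111001
1s count = 4

even parity (4 ones in 111001)


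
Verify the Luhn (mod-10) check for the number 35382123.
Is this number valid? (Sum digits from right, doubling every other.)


Luhn sum = 37
37 mod 10 = 7

Invalid (Luhn sum mod 10 = 7)


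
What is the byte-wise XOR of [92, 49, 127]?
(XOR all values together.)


XOR chain: 92 ^ 49 ^ 127 = 18

18


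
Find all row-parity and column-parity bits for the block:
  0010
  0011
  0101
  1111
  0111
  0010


Row parities: 100011
Column parities: 1110

Row P: 100011, Col P: 1110, Corner: 1


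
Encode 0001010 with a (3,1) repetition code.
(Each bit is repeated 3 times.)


Each bit -> 3 copies

000000000111000111000


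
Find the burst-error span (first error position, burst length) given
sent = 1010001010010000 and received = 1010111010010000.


XOR: 0000110000000000

Burst at position 4, length 2


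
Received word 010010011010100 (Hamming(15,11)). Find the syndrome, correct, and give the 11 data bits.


Syndrome = 0: no error detected

Data: 01001010100 (no errors)


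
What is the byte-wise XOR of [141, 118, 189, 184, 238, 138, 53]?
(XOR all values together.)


XOR chain: 141 ^ 118 ^ 189 ^ 184 ^ 238 ^ 138 ^ 53 = 175

175


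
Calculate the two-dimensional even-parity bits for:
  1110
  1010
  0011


Row parities: 100
Column parities: 0111

Row P: 100, Col P: 0111, Corner: 1


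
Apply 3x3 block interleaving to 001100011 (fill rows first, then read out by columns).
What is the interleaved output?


Matrix:
  001
  100
  011
Read columns: 010001101

010001101


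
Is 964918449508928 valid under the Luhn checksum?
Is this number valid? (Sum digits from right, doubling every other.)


Luhn sum = 83
83 mod 10 = 3

Invalid (Luhn sum mod 10 = 3)


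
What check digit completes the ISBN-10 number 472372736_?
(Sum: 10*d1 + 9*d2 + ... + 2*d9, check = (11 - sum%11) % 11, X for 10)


Weighted sum: 241
241 mod 11 = 10

Check digit: 1


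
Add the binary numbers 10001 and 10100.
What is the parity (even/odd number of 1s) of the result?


10001 = 17
10100 = 20
Sum = 37 = 100101
1s count = 3

odd parity (3 ones in 100101)


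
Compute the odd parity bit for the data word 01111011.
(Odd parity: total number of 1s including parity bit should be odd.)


Number of 1s in data: 6
Parity bit: 1

1


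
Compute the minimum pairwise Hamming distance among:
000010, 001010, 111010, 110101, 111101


Comparing all pairs, minimum distance: 1
Can detect 0 errors, correct 0 errors

1


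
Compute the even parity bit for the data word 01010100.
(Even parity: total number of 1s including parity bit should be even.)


Number of 1s in data: 3
Parity bit: 1

1


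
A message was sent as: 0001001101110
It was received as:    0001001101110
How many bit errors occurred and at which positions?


XOR: 0000000000000

0 errors (received matches sent)


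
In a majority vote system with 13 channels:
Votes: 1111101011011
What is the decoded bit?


Ones: 10 out of 13
Threshold: 7

1 (10/13 voted 1)


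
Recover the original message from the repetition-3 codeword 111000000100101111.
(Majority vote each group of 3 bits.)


Groups: 111, 000, 000, 100, 101, 111
Majority votes: 100011

100011


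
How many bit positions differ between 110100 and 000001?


XOR: 110101
Count of 1s: 4

4


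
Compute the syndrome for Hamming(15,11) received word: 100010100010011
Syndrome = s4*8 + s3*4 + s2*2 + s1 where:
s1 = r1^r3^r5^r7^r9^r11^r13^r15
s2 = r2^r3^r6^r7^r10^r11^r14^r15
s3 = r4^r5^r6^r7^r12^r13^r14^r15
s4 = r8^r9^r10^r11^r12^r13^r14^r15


s1=1, s2=0, s3=0, s4=1

Syndrome = 9 (error at position 9)


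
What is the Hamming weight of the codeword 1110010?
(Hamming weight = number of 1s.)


Counting 1s in 1110010

4


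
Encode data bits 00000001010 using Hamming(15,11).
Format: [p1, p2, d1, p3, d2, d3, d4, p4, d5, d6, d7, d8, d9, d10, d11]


Parity bits: p1=0, p2=1, p3=0, p4=0

010000000001010


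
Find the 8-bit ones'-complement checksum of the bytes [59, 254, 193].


Sum = 506 mod 256 = 250
Complement = 5

5


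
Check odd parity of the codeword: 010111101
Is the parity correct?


Number of 1s: 6

No, parity error (6 ones)


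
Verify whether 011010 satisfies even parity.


Number of 1s: 3

No, parity error (3 ones)


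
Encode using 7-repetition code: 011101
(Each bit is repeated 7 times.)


Each bit -> 7 copies

000000011111111111111111111100000001111111


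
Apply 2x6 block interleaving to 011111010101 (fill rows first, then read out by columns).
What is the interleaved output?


Matrix:
  011111
  010101
Read columns: 001110111011

001110111011


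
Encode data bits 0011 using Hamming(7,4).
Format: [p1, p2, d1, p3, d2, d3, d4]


Parity bits: p1=1, p2=0, p3=0

1000011


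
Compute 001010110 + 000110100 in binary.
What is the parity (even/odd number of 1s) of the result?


001010110 = 86
000110100 = 52
Sum = 138 = 10001010
1s count = 3

odd parity (3 ones in 10001010)


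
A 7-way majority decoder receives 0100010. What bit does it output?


Ones: 2 out of 7
Threshold: 4

0 (2/7 voted 1)


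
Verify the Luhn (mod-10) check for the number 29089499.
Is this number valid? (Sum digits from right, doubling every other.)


Luhn sum = 52
52 mod 10 = 2

Invalid (Luhn sum mod 10 = 2)


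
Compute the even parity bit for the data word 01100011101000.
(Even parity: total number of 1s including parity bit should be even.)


Number of 1s in data: 6
Parity bit: 0

0


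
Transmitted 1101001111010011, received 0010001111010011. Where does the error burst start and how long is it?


XOR: 1111000000000000

Burst at position 0, length 4


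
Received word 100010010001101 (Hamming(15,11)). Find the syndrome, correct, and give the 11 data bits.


Syndrome = 2: error at position 2

Data: 01000001101 (corrected bit 2)


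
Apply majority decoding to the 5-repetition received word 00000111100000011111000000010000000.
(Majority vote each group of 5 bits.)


Groups: 00000, 11110, 00000, 11111, 00000, 00100, 00000
Majority votes: 0101000

0101000


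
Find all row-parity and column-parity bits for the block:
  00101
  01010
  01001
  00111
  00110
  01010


Row parities: 000100
Column parities: 01101

Row P: 000100, Col P: 01101, Corner: 1


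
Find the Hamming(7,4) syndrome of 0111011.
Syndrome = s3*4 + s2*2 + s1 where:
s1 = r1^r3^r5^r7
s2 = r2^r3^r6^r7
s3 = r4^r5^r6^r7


s1=0, s2=0, s3=1

Syndrome = 4 (error at position 4)


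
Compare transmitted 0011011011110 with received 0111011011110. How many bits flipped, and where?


XOR: 0100000000000

1 error(s) at position(s): 1


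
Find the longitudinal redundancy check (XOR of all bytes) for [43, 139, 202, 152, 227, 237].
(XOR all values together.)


XOR chain: 43 ^ 139 ^ 202 ^ 152 ^ 227 ^ 237 = 252

252


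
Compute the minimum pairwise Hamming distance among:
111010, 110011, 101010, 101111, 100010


Comparing all pairs, minimum distance: 1
Can detect 0 errors, correct 0 errors

1


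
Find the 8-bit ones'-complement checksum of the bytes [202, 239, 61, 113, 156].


Sum = 771 mod 256 = 3
Complement = 252

252


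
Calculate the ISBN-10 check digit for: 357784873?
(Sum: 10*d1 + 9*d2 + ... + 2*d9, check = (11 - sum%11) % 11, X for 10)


Weighted sum: 307
307 mod 11 = 10

Check digit: 1


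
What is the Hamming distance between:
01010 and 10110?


XOR: 11100
Count of 1s: 3

3


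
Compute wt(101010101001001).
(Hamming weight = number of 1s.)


Counting 1s in 101010101001001

7


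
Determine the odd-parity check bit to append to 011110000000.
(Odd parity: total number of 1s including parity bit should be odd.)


Number of 1s in data: 4
Parity bit: 1

1


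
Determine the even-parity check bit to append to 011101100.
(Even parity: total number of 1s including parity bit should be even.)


Number of 1s in data: 5
Parity bit: 1

1


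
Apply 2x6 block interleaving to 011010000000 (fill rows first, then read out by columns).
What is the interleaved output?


Matrix:
  011010
  000000
Read columns: 001010001000

001010001000


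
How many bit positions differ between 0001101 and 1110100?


XOR: 1111001
Count of 1s: 5

5


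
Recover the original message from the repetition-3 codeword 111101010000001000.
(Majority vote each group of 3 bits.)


Groups: 111, 101, 010, 000, 001, 000
Majority votes: 110000

110000


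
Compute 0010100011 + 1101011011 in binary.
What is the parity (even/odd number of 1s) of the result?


0010100011 = 163
1101011011 = 859
Sum = 1022 = 1111111110
1s count = 9

odd parity (9 ones in 1111111110)


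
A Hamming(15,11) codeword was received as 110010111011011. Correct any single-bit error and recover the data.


Syndrome = 6: error at position 6

Data: 01111011011 (corrected bit 6)


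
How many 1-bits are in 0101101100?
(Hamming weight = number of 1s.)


Counting 1s in 0101101100

5


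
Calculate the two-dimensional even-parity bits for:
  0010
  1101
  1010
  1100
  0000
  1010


Row parities: 110000
Column parities: 0011

Row P: 110000, Col P: 0011, Corner: 0


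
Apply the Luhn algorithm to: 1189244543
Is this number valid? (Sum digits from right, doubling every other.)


Luhn sum = 51
51 mod 10 = 1

Invalid (Luhn sum mod 10 = 1)


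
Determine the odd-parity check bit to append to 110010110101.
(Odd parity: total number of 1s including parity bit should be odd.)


Number of 1s in data: 7
Parity bit: 0

0


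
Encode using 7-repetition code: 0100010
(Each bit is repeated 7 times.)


Each bit -> 7 copies

0000000111111100000000000000000000011111110000000


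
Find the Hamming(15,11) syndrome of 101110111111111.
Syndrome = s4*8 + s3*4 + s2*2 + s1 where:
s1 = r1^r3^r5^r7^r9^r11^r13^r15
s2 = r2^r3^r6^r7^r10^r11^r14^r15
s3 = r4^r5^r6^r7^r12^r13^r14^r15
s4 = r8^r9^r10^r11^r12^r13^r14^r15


s1=0, s2=0, s3=1, s4=0

Syndrome = 4 (error at position 4)


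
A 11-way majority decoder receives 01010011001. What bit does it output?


Ones: 5 out of 11
Threshold: 6

0 (5/11 voted 1)


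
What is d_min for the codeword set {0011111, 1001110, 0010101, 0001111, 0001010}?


Comparing all pairs, minimum distance: 1
Can detect 0 errors, correct 0 errors

1


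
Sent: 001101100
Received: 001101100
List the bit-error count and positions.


XOR: 000000000

0 errors (received matches sent)


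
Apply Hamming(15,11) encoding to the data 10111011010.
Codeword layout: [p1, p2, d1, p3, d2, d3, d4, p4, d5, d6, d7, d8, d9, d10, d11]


Parity bits: p1=0, p2=1, p3=0, p4=0

011001101011010


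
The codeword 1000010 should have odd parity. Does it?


Number of 1s: 2

No, parity error (2 ones)


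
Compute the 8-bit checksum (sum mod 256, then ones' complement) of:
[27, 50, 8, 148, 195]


Sum = 428 mod 256 = 172
Complement = 83

83


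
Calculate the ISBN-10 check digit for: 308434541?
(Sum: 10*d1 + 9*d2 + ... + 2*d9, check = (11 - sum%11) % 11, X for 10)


Weighted sum: 194
194 mod 11 = 7

Check digit: 4


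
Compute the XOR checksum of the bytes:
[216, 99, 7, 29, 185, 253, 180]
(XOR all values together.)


XOR chain: 216 ^ 99 ^ 7 ^ 29 ^ 185 ^ 253 ^ 180 = 81

81


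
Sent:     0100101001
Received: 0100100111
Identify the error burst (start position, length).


XOR: 0000001110

Burst at position 6, length 3


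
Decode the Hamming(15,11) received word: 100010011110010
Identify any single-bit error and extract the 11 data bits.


Syndrome = 10: error at position 10

Data: 01001010010 (corrected bit 10)


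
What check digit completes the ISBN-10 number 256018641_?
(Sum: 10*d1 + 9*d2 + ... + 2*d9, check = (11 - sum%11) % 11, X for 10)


Weighted sum: 197
197 mod 11 = 10

Check digit: 1


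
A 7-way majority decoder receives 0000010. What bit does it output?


Ones: 1 out of 7
Threshold: 4

0 (1/7 voted 1)


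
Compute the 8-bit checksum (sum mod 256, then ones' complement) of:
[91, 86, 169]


Sum = 346 mod 256 = 90
Complement = 165

165


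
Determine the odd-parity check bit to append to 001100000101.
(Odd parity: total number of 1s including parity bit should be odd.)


Number of 1s in data: 4
Parity bit: 1

1


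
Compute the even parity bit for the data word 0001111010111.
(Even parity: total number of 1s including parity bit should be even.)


Number of 1s in data: 8
Parity bit: 0

0


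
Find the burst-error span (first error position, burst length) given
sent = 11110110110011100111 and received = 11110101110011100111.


XOR: 00000011000000000000

Burst at position 6, length 2


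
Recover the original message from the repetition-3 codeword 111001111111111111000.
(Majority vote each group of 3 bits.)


Groups: 111, 001, 111, 111, 111, 111, 000
Majority votes: 1011110

1011110


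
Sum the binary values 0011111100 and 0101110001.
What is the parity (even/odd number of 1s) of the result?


0011111100 = 252
0101110001 = 369
Sum = 621 = 1001101101
1s count = 6

even parity (6 ones in 1001101101)


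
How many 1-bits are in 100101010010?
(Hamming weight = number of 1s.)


Counting 1s in 100101010010

5


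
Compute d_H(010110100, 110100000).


XOR: 100010100
Count of 1s: 3

3


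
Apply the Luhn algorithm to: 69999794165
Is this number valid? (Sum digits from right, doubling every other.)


Luhn sum = 73
73 mod 10 = 3

Invalid (Luhn sum mod 10 = 3)


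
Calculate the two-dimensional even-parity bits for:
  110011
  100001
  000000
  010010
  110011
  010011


Row parities: 000001
Column parities: 100000

Row P: 000001, Col P: 100000, Corner: 1


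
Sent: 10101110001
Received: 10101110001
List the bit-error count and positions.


XOR: 00000000000

0 errors (received matches sent)


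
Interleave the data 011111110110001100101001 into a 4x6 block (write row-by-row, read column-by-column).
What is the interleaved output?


Matrix:
  011111
  110110
  001100
  101001
Read columns: 010111001011111011001001

010111001011111011001001


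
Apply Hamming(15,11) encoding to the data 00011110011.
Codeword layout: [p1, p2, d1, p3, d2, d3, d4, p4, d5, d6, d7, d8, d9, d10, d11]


Parity bits: p1=0, p2=1, p3=1, p4=1

010100111110011


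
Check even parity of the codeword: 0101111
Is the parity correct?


Number of 1s: 5

No, parity error (5 ones)


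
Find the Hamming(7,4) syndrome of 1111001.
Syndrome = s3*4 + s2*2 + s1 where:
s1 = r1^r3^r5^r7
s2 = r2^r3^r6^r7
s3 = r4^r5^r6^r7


s1=1, s2=1, s3=0

Syndrome = 3 (error at position 3)


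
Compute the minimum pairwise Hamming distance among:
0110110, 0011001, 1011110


Comparing all pairs, minimum distance: 3
Can detect 2 errors, correct 1 errors

3


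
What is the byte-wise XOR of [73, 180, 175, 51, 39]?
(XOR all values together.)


XOR chain: 73 ^ 180 ^ 175 ^ 51 ^ 39 = 70

70


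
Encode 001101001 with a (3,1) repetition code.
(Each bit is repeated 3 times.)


Each bit -> 3 copies

000000111111000111000000111


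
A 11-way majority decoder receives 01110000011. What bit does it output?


Ones: 5 out of 11
Threshold: 6

0 (5/11 voted 1)


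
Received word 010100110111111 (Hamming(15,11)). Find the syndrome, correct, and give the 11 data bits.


Syndrome = 8: error at position 8

Data: 00010111111 (corrected bit 8)


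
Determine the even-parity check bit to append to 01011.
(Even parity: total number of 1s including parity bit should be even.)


Number of 1s in data: 3
Parity bit: 1

1


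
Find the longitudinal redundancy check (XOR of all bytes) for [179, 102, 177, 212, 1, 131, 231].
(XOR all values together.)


XOR chain: 179 ^ 102 ^ 177 ^ 212 ^ 1 ^ 131 ^ 231 = 213

213


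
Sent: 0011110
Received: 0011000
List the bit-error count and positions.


XOR: 0000110

2 error(s) at position(s): 4, 5


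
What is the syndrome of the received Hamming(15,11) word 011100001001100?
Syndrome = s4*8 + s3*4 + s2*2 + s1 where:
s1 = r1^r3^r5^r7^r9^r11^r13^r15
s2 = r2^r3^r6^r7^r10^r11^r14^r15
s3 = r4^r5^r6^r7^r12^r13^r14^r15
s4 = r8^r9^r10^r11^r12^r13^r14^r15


s1=1, s2=0, s3=1, s4=1

Syndrome = 13 (error at position 13)


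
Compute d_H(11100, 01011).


XOR: 10111
Count of 1s: 4

4


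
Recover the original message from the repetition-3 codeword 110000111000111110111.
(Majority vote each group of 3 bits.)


Groups: 110, 000, 111, 000, 111, 110, 111
Majority votes: 1010111

1010111


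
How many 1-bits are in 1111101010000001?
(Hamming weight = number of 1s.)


Counting 1s in 1111101010000001

8


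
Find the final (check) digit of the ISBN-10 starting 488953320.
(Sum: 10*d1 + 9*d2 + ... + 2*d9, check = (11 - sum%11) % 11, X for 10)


Weighted sum: 302
302 mod 11 = 5

Check digit: 6


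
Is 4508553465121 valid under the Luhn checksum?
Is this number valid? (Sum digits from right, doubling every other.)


Luhn sum = 42
42 mod 10 = 2

Invalid (Luhn sum mod 10 = 2)


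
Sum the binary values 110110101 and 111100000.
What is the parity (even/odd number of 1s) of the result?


110110101 = 437
111100000 = 480
Sum = 917 = 1110010101
1s count = 6

even parity (6 ones in 1110010101)


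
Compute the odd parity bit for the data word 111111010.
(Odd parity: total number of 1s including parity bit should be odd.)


Number of 1s in data: 7
Parity bit: 0

0


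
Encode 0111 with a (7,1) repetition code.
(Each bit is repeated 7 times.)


Each bit -> 7 copies

0000000111111111111111111111


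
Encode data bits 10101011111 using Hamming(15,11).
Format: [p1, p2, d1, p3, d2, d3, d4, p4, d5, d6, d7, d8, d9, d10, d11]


Parity bits: p1=1, p2=1, p3=1, p4=0

111101001011111


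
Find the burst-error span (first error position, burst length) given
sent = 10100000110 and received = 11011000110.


XOR: 01111000000

Burst at position 1, length 4


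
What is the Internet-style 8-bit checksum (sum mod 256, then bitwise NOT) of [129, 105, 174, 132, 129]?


Sum = 669 mod 256 = 157
Complement = 98

98


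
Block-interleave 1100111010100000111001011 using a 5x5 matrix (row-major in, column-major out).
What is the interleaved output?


Matrix:
  11001
  11010
  10000
  01110
  01011
Read columns: 1110011011000100101110001

1110011011000100101110001


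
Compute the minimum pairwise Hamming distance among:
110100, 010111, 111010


Comparing all pairs, minimum distance: 3
Can detect 2 errors, correct 1 errors

3


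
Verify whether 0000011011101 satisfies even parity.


Number of 1s: 6

Yes, parity is correct (6 ones)


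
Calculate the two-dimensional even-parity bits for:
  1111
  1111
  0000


Row parities: 000
Column parities: 0000

Row P: 000, Col P: 0000, Corner: 0


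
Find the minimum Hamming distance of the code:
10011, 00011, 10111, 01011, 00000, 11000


Comparing all pairs, minimum distance: 1
Can detect 0 errors, correct 0 errors

1


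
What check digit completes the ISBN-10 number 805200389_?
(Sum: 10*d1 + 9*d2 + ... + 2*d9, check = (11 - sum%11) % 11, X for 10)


Weighted sum: 188
188 mod 11 = 1

Check digit: X


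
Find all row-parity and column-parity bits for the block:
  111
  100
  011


Row parities: 110
Column parities: 000

Row P: 110, Col P: 000, Corner: 0


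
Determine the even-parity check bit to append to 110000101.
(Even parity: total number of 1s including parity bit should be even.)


Number of 1s in data: 4
Parity bit: 0

0


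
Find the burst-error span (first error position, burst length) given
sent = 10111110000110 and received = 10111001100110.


XOR: 00000111100000

Burst at position 5, length 4


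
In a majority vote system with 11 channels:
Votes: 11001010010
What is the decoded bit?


Ones: 5 out of 11
Threshold: 6

0 (5/11 voted 1)


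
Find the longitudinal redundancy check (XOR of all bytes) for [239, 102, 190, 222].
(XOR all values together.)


XOR chain: 239 ^ 102 ^ 190 ^ 222 = 233

233


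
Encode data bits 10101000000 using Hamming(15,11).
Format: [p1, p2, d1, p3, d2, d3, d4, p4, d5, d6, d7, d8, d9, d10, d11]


Parity bits: p1=0, p2=0, p3=1, p4=1

001101011000000


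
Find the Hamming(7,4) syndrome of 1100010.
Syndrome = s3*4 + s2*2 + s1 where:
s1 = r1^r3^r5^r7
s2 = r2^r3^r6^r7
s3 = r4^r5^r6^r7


s1=1, s2=0, s3=1

Syndrome = 5 (error at position 5)


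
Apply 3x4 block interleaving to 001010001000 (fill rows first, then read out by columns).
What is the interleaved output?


Matrix:
  0010
  1000
  1000
Read columns: 011000100000

011000100000


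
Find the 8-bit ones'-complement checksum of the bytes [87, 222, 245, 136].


Sum = 690 mod 256 = 178
Complement = 77

77


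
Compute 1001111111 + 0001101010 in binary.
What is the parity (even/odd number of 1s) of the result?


1001111111 = 639
0001101010 = 106
Sum = 745 = 1011101001
1s count = 6

even parity (6 ones in 1011101001)


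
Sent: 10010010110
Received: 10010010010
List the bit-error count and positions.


XOR: 00000000100

1 error(s) at position(s): 8


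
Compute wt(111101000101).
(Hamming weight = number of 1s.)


Counting 1s in 111101000101

7


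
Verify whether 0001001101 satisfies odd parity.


Number of 1s: 4

No, parity error (4 ones)


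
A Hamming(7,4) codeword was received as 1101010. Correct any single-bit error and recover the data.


Syndrome = 1: error at position 1

Data: 0010 (corrected bit 1)


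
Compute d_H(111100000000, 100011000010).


XOR: 011111000010
Count of 1s: 6

6


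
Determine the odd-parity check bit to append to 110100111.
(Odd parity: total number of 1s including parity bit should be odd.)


Number of 1s in data: 6
Parity bit: 1

1


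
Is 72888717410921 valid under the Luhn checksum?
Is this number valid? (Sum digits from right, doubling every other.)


Luhn sum = 68
68 mod 10 = 8

Invalid (Luhn sum mod 10 = 8)


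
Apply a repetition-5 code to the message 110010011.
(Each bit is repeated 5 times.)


Each bit -> 5 copies

111111111100000000001111100000000001111111111


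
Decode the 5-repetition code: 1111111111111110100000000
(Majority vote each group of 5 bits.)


Groups: 11111, 11111, 11111, 01000, 00000
Majority votes: 11100

11100


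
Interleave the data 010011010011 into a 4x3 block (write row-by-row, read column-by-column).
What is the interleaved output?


Matrix:
  010
  011
  010
  011
Read columns: 000011110101

000011110101


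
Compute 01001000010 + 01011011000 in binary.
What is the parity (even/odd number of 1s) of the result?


01001000010 = 578
01011011000 = 728
Sum = 1306 = 10100011010
1s count = 5

odd parity (5 ones in 10100011010)


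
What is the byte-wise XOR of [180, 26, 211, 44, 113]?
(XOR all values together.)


XOR chain: 180 ^ 26 ^ 211 ^ 44 ^ 113 = 32

32


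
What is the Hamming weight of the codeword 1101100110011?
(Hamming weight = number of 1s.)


Counting 1s in 1101100110011

8


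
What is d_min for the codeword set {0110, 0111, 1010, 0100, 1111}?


Comparing all pairs, minimum distance: 1
Can detect 0 errors, correct 0 errors

1


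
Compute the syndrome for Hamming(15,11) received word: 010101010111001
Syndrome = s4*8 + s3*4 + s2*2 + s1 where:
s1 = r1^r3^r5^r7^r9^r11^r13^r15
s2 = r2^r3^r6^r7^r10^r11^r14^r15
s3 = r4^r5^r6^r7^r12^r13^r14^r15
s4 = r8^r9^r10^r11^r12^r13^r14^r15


s1=0, s2=1, s3=0, s4=1

Syndrome = 10 (error at position 10)


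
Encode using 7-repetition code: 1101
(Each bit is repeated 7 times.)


Each bit -> 7 copies

1111111111111100000001111111


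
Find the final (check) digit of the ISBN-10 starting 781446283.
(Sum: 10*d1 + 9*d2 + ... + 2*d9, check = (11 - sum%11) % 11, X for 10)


Weighted sum: 270
270 mod 11 = 6

Check digit: 5


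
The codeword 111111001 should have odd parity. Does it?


Number of 1s: 7

Yes, parity is correct (7 ones)


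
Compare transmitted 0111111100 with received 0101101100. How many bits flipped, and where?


XOR: 0010010000

2 error(s) at position(s): 2, 5


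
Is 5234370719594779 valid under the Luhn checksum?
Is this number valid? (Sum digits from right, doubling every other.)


Luhn sum = 83
83 mod 10 = 3

Invalid (Luhn sum mod 10 = 3)


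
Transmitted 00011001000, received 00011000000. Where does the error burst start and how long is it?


XOR: 00000001000

Burst at position 7, length 1


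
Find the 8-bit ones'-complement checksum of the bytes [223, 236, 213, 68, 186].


Sum = 926 mod 256 = 158
Complement = 97

97


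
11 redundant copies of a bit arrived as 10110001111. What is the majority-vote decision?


Ones: 7 out of 11
Threshold: 6

1 (7/11 voted 1)


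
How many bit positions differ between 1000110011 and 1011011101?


XOR: 0011101110
Count of 1s: 6

6


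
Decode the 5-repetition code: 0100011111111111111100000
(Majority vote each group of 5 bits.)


Groups: 01000, 11111, 11111, 11111, 00000
Majority votes: 01110

01110


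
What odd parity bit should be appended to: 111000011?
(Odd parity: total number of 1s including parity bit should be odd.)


Number of 1s in data: 5
Parity bit: 0

0


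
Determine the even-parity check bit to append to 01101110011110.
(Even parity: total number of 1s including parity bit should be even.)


Number of 1s in data: 9
Parity bit: 1

1


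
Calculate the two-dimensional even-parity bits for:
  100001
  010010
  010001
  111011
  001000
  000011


Row parities: 000110
Column parities: 010010

Row P: 000110, Col P: 010010, Corner: 0


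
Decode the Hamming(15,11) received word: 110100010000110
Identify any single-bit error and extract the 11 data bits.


Syndrome = 12: error at position 12

Data: 00000001110 (corrected bit 12)


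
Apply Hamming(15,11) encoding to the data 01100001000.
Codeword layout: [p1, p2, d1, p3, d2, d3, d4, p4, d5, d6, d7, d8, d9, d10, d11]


Parity bits: p1=1, p2=1, p3=1, p4=1

110111010001000


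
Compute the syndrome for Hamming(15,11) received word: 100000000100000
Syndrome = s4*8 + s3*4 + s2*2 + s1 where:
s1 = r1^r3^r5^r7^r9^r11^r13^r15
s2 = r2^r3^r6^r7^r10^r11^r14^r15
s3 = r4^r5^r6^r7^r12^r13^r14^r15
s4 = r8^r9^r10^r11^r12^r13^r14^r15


s1=1, s2=1, s3=0, s4=1

Syndrome = 11 (error at position 11)


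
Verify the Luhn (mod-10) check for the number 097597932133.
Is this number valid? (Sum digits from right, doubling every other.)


Luhn sum = 61
61 mod 10 = 1

Invalid (Luhn sum mod 10 = 1)


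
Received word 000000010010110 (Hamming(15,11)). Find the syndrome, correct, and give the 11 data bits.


Syndrome = 0: no error detected

Data: 00000010110 (no errors)


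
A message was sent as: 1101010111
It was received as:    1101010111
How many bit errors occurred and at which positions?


XOR: 0000000000

0 errors (received matches sent)


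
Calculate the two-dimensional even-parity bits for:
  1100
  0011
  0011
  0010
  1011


Row parities: 00011
Column parities: 0101

Row P: 00011, Col P: 0101, Corner: 0


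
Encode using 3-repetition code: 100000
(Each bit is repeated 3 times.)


Each bit -> 3 copies

111000000000000000


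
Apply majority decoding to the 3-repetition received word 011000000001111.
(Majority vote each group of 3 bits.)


Groups: 011, 000, 000, 001, 111
Majority votes: 10001

10001


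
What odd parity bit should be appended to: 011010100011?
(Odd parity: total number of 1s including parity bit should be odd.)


Number of 1s in data: 6
Parity bit: 1

1


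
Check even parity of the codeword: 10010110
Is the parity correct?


Number of 1s: 4

Yes, parity is correct (4 ones)


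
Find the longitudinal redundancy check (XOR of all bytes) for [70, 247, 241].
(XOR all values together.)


XOR chain: 70 ^ 247 ^ 241 = 64

64
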